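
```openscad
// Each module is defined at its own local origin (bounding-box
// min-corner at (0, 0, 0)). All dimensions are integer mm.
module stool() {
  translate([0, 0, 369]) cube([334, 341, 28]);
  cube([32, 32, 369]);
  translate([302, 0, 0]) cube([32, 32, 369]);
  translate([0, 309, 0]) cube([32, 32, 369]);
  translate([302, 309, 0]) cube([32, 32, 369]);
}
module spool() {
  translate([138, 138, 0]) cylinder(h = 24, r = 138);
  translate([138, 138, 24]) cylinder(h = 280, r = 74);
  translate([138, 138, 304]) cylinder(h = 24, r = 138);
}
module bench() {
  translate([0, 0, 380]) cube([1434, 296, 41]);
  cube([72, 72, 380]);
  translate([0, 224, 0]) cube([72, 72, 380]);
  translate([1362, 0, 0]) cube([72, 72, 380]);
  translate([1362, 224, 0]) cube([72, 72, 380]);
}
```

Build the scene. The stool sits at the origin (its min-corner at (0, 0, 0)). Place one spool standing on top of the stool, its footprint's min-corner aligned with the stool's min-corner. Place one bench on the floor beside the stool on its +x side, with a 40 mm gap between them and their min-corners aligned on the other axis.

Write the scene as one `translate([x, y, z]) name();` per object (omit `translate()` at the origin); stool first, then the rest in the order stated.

stool();
translate([0, 0, 397]) spool();
translate([374, 0, 0]) bench();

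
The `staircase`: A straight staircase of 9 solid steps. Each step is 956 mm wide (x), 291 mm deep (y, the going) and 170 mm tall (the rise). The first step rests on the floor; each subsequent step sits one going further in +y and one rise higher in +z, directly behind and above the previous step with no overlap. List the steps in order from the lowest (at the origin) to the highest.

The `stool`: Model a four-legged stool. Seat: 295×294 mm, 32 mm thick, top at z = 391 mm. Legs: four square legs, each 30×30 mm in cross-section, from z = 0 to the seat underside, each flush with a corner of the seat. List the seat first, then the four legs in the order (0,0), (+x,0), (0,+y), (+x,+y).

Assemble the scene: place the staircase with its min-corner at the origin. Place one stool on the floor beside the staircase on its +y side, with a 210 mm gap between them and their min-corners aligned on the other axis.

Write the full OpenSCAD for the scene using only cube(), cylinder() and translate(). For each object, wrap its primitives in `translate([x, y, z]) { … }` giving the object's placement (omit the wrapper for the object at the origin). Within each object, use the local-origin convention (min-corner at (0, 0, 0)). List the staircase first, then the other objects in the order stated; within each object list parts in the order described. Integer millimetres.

cube([956, 291, 170]);
translate([0, 291, 170]) cube([956, 291, 170]);
translate([0, 582, 340]) cube([956, 291, 170]);
translate([0, 873, 510]) cube([956, 291, 170]);
translate([0, 1164, 680]) cube([956, 291, 170]);
translate([0, 1455, 850]) cube([956, 291, 170]);
translate([0, 1746, 1020]) cube([956, 291, 170]);
translate([0, 2037, 1190]) cube([956, 291, 170]);
translate([0, 2328, 1360]) cube([956, 291, 170]);
translate([0, 2829, 0]) {
  translate([0, 0, 359]) cube([295, 294, 32]);
  cube([30, 30, 359]);
  translate([265, 0, 0]) cube([30, 30, 359]);
  translate([0, 264, 0]) cube([30, 30, 359]);
  translate([265, 264, 0]) cube([30, 30, 359]);
}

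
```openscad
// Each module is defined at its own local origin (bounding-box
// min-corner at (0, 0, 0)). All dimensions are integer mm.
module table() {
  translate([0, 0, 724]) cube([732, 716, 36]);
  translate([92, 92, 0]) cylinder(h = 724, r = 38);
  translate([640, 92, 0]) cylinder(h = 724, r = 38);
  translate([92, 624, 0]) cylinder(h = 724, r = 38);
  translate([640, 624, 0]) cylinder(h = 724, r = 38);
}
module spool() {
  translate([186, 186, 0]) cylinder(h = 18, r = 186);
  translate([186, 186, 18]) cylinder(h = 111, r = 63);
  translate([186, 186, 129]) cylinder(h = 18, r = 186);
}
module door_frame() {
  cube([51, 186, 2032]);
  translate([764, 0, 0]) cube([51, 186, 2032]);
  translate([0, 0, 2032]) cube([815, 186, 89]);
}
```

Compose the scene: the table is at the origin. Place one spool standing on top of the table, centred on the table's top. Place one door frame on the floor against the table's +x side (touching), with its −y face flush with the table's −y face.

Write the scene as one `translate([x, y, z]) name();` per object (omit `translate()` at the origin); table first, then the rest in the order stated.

table();
translate([180, 172, 760]) spool();
translate([732, 0, 0]) door_frame();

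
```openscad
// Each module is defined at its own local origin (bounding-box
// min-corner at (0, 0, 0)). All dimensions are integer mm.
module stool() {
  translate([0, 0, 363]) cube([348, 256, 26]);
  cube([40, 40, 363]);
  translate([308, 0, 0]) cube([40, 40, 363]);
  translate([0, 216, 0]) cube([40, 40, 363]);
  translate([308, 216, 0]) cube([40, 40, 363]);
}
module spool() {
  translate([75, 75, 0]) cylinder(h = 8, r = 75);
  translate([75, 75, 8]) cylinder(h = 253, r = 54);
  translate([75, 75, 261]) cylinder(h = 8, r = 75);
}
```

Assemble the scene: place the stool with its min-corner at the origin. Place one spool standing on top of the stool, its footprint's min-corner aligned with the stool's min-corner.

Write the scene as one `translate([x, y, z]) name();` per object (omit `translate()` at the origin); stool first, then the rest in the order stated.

stool();
translate([0, 0, 389]) spool();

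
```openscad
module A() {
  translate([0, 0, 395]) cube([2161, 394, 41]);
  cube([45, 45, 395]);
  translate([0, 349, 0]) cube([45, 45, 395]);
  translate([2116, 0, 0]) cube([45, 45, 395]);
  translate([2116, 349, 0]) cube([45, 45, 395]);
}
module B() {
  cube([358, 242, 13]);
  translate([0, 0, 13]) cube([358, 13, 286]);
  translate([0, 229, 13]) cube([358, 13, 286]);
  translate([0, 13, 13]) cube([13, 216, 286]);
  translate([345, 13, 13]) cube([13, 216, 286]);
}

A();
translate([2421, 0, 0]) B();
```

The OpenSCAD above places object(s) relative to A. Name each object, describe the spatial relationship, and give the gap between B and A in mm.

A is a bench. B is an open box. The open box is on the floor beside the bench on its +x side. The gap between the open box and the bench is 260 mm.

The open box's nearest face is 260 mm from the bench's +x face.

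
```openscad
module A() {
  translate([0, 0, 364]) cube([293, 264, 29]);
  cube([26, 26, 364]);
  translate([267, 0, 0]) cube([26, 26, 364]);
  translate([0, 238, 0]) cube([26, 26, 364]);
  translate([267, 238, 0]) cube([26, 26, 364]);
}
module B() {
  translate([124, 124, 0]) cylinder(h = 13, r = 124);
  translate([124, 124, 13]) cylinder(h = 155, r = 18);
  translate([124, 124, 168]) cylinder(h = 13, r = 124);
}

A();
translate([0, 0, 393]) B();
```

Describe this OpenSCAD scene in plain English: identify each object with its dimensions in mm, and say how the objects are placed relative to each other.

A is a four-legged stool. The seat is 293×264 mm, 29 mm thick, top at z = 393 mm. It stands on four square legs, each 26×26 mm in cross-section, from z = 0 to the seat underside, each flush with a corner of the seat.

B is a spool: two coaxial disc flanges of radius 124 mm and thickness 13 mm, joined by a core cylinder of radius 18 mm and height 155 mm. The lower flange rests on z = 0 and the three cylinders share a vertical axis.

The spool is on top of the stool.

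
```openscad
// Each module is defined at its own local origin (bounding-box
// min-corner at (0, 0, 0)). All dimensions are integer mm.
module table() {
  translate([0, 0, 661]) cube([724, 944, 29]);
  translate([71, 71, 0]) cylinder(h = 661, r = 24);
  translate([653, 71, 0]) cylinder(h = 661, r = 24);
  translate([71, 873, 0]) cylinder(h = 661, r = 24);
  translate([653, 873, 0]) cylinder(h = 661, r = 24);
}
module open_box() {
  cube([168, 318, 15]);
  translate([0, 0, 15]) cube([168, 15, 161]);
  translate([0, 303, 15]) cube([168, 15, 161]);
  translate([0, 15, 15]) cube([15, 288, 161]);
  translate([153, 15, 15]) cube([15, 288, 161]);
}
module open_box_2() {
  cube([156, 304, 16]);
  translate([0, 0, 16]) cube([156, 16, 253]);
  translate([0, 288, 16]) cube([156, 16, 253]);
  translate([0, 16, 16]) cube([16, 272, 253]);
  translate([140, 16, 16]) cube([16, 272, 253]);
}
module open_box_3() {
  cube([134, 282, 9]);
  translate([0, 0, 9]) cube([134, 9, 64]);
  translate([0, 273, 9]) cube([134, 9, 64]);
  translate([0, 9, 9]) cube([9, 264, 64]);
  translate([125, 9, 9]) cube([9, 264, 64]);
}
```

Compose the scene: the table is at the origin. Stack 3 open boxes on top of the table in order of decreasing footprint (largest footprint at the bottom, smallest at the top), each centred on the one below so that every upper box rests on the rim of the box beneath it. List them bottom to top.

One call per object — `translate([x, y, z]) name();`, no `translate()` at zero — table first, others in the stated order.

table();
translate([278, 313, 690]) open_box();
translate([284, 320, 866]) open_box_2();
translate([295, 331, 1135]) open_box_3();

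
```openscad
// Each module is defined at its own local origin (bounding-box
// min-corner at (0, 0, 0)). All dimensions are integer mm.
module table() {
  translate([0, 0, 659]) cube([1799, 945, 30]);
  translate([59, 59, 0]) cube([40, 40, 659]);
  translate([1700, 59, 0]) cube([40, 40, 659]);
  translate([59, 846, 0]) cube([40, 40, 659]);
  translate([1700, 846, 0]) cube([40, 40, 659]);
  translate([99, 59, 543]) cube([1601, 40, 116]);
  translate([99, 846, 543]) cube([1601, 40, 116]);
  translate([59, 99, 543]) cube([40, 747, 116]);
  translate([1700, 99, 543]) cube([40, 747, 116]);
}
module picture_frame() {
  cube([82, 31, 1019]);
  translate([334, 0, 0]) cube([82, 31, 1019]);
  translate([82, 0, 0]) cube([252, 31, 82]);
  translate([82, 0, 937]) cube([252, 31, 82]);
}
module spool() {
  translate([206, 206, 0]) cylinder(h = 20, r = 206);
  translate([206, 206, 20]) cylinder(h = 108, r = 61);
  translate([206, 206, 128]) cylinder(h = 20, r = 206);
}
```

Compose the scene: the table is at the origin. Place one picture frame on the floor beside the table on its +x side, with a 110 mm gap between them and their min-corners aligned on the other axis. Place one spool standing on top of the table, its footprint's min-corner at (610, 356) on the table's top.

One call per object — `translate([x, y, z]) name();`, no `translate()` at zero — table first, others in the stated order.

table();
translate([1909, 0, 0]) picture_frame();
translate([610, 356, 689]) spool();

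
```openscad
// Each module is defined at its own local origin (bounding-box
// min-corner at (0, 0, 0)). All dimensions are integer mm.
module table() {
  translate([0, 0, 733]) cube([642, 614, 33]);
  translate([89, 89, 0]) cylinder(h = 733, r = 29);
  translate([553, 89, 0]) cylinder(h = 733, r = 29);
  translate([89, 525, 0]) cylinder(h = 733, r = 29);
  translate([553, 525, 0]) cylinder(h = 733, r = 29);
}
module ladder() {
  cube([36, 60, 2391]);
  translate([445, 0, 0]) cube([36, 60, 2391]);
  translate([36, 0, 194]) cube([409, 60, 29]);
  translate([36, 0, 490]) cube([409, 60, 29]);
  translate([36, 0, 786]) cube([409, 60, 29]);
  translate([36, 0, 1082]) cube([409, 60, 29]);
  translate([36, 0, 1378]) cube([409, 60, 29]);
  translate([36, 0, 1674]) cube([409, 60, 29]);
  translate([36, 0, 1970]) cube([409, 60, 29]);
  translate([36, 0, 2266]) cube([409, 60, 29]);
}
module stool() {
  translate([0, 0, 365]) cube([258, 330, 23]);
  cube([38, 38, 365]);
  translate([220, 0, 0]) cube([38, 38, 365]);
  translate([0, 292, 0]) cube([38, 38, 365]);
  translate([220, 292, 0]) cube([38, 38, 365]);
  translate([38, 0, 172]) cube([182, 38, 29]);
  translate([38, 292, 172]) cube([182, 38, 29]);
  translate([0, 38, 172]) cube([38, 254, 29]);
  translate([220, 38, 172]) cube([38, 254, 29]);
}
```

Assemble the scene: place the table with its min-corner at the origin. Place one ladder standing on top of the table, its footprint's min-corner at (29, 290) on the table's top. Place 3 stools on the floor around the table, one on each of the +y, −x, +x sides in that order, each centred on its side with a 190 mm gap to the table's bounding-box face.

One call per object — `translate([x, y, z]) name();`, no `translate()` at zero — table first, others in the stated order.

table();
translate([29, 290, 766]) ladder();
translate([192, 804, 0]) stool();
translate([-448, 142, 0]) stool();
translate([832, 142, 0]) stool();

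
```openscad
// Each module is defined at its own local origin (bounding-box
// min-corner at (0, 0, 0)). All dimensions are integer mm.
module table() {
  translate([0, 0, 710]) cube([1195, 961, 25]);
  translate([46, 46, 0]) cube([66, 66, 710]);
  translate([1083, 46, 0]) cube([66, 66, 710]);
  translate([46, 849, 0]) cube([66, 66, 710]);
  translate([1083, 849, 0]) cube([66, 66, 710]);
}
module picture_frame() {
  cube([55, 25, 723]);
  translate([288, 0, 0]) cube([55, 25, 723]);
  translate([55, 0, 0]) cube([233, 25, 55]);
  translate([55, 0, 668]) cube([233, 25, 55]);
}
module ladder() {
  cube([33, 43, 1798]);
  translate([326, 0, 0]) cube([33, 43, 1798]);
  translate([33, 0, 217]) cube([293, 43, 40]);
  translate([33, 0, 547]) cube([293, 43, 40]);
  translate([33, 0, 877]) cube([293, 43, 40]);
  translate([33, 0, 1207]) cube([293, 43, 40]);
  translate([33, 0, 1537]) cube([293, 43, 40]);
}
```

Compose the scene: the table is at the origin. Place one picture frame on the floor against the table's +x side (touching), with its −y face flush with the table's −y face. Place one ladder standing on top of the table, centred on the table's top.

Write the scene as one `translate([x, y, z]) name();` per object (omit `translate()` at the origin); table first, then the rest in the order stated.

table();
translate([1195, 0, 0]) picture_frame();
translate([418, 459, 735]) ladder();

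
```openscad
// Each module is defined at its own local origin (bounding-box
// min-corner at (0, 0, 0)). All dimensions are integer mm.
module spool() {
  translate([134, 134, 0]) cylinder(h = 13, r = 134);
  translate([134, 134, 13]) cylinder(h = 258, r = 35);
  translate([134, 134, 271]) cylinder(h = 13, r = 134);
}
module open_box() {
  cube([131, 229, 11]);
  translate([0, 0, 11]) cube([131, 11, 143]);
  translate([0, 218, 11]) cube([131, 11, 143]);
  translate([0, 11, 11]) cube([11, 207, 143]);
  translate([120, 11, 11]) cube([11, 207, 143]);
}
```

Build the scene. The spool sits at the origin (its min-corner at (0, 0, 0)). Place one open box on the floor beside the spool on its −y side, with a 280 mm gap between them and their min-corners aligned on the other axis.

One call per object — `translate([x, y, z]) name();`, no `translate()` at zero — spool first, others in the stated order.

spool();
translate([0, -509, 0]) open_box();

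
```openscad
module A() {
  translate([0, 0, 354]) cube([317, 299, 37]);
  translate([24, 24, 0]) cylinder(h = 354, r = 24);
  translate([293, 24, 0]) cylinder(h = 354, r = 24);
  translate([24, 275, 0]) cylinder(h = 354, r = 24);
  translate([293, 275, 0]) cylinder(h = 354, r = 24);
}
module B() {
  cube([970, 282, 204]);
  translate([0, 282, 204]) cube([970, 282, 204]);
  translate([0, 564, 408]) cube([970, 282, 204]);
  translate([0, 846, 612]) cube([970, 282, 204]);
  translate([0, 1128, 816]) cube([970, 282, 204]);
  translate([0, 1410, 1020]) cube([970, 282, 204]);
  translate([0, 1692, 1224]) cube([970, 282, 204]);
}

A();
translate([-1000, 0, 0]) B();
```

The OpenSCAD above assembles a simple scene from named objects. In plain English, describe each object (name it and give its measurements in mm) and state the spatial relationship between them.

A is a simple wooden stool: a rectangular seat 317 mm (x) by 299 mm (y), 37 mm thick, top face at z = 391 mm, on four round legs, each 48 mm in diameter. The legs rest on z = 0, each leg's axis is inset half a diameter from the nearest pair of seat edges (so the leg's bounding box is flush with the corner).

B is a straight staircase of 7 solid steps. Each step is 970 mm wide (x), 282 mm deep (y, the going) and 204 mm tall (the rise). The first step rests on the floor; each subsequent step sits one going further in +y and one rise higher in +z, directly behind and above the previous step with no overlap.

The staircase is on the floor beside the stool on its −x side.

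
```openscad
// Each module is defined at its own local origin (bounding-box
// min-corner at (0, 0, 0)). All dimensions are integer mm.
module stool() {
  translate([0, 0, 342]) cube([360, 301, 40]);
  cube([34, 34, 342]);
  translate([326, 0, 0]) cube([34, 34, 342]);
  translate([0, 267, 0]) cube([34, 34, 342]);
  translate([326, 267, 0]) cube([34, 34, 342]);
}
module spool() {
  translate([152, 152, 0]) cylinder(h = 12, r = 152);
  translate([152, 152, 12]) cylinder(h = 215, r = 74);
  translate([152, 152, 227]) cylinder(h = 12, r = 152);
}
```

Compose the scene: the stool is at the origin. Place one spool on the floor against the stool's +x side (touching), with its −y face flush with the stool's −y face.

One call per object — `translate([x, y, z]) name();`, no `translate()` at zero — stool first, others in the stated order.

stool();
translate([360, 0, 0]) spool();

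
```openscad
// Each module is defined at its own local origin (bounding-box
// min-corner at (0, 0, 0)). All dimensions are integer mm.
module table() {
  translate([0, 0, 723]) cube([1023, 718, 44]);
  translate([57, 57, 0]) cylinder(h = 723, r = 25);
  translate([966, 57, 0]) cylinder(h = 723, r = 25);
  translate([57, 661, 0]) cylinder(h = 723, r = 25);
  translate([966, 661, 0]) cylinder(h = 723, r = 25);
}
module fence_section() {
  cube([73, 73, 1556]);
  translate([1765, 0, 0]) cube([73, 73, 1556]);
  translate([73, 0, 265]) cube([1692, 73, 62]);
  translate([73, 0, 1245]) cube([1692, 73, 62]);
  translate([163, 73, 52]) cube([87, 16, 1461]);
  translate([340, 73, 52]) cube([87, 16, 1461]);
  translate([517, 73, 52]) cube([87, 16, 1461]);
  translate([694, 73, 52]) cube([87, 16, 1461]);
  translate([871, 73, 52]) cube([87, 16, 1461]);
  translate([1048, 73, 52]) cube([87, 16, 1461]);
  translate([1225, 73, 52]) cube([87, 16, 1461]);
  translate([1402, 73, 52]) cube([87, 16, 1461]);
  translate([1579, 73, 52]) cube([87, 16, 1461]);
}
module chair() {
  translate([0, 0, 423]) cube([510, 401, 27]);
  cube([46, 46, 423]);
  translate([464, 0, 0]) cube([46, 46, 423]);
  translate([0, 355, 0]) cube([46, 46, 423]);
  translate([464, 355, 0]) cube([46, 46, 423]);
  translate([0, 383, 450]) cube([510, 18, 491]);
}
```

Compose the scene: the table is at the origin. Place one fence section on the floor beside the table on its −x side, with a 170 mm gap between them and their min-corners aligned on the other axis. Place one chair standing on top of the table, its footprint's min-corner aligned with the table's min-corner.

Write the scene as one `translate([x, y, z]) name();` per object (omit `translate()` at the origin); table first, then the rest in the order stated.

table();
translate([-2008, 0, 0]) fence_section();
translate([0, 0, 767]) chair();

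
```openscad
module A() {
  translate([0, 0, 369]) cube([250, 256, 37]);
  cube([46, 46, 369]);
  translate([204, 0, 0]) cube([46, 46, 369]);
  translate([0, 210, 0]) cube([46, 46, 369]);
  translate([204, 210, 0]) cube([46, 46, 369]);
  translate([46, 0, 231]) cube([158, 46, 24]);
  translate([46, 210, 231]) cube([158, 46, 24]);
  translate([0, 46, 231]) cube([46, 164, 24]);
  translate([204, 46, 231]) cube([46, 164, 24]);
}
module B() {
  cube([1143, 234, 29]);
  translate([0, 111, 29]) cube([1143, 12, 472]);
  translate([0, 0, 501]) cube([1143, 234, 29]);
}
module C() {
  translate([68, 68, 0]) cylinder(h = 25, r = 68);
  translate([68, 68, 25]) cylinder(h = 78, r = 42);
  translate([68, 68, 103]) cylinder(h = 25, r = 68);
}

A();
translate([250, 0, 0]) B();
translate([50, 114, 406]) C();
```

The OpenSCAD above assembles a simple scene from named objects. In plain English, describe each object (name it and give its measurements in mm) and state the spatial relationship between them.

A is a four-legged stool. The seat is 250×256 mm, 37 mm thick, top at z = 406 mm. It stands on four square legs, each 46×46 mm in cross-section, from z = 0 to the seat underside, each flush with a corner of the seat. Four stretchers, 46 mm wide and 24 mm tall, connect adjacent legs with their undersides at z = 231 mm, each running between the inner faces of the legs it joins and aligned with the legs' outer faces on the other axis.

B is an I-beam lying along x, 1143 mm long. Overall section height 530 mm. Two flanges 234 mm wide (y) and 29 mm thick, one on the floor and one at the top; a web 12 mm thick runs between them, centred on the flange width.

C is a spool: two coaxial disc flanges of radius 68 mm and thickness 25 mm, joined by a core cylinder of radius 42 mm and height 78 mm. The lower flange rests on z = 0 and the three cylinders share a vertical axis.

The I-beam is against the stool's +x side, with their −y faces flush. The spool is on top of the stool.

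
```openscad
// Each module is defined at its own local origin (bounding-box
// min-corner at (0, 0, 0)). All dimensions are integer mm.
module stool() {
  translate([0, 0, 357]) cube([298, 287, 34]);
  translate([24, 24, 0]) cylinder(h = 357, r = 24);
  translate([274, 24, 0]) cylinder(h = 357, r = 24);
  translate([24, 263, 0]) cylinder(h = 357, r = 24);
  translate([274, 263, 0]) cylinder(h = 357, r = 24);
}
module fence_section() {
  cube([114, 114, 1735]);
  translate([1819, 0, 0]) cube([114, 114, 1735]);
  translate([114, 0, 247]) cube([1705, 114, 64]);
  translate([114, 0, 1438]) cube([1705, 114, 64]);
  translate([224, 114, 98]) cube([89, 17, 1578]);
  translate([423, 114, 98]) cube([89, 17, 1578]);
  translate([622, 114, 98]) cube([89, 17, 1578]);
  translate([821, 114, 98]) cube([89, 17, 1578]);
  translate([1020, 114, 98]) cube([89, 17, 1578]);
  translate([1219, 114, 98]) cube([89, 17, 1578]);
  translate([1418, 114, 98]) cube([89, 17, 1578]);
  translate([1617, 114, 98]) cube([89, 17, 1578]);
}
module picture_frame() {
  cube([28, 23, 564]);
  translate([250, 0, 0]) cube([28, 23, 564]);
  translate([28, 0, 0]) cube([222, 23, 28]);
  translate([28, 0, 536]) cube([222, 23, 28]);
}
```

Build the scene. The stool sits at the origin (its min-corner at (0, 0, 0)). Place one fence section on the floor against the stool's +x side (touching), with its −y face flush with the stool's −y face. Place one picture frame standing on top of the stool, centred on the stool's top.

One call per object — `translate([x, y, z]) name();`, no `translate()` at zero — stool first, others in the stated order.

stool();
translate([298, 0, 0]) fence_section();
translate([10, 132, 391]) picture_frame();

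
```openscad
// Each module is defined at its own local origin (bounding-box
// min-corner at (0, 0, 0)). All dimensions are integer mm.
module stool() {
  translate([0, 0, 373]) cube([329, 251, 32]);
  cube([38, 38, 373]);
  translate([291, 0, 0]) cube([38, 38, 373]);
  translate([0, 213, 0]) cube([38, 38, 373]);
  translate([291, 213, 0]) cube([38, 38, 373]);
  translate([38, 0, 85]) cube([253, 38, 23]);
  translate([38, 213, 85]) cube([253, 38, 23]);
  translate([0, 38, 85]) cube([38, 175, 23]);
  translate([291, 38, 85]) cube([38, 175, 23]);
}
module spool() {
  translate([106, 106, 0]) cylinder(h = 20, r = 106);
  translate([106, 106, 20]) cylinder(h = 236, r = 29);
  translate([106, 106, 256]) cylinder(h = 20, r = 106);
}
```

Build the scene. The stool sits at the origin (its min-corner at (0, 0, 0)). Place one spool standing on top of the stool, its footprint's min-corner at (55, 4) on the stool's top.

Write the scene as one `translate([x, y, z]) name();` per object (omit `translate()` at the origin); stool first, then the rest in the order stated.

stool();
translate([55, 4, 405]) spool();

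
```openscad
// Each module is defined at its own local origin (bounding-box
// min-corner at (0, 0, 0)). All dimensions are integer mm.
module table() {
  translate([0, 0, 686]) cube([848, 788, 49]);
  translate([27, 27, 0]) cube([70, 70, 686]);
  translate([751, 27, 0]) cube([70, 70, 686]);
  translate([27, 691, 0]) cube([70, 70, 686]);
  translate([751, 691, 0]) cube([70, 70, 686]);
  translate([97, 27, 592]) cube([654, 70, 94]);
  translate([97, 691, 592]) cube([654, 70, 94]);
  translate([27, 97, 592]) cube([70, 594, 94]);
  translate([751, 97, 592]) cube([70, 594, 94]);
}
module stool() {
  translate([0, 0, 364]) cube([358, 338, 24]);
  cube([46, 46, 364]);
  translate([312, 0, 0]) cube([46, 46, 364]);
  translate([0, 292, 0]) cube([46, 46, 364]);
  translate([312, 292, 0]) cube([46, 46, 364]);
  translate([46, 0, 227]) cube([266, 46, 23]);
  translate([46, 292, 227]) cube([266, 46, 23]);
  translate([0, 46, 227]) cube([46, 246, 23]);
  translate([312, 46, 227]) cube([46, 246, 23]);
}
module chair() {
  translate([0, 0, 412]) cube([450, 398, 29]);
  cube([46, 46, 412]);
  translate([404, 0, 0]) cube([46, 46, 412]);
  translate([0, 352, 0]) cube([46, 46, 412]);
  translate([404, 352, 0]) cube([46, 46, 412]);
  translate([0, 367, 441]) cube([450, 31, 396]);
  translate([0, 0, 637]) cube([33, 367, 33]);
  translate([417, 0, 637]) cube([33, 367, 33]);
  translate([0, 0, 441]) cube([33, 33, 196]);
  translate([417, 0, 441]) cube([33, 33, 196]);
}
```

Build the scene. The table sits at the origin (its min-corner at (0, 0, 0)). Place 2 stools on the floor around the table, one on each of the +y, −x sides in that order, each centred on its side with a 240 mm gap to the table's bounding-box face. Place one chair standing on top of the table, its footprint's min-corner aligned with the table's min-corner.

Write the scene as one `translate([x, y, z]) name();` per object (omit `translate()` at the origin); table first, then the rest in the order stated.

table();
translate([245, 1028, 0]) stool();
translate([-598, 225, 0]) stool();
translate([0, 0, 735]) chair();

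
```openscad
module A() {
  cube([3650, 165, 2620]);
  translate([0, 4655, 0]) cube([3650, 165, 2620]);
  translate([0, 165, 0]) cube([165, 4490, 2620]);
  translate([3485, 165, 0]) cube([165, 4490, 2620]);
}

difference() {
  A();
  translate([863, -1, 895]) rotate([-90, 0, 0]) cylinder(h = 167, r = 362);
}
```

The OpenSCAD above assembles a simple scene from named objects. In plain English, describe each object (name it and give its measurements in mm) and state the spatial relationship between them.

A is a box-shaped house frame (walls only): outside footprint 3650×4820 mm, wall height 2620 mm, wall thickness 165 mm. The two y-facing walls run the full x-width; the two x-facing walls fit between the inner faces of the y-facing walls.

The house frame has a circular hole of radius 362 mm through its front wall, centred at (x = 863, z = 895).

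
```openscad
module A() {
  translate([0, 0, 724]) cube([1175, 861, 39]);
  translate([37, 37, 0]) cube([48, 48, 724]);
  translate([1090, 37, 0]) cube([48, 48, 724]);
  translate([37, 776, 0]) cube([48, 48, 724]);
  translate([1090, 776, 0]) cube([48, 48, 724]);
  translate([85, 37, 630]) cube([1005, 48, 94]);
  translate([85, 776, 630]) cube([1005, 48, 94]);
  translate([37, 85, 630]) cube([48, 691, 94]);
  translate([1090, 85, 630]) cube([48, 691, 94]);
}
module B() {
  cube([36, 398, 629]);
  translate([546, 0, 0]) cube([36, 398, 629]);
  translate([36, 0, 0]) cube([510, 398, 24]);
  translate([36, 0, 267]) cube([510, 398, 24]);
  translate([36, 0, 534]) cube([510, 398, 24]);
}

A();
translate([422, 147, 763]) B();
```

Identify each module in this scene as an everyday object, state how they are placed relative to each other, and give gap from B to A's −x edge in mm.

The bookshelf's min-x is at 422; the table's min-x is 0; gap = 422 mm.

A is a table. B is a bookshelf. The bookshelf is on top of the table. The gap from the bookshelf to the table's −x edge is 422 mm.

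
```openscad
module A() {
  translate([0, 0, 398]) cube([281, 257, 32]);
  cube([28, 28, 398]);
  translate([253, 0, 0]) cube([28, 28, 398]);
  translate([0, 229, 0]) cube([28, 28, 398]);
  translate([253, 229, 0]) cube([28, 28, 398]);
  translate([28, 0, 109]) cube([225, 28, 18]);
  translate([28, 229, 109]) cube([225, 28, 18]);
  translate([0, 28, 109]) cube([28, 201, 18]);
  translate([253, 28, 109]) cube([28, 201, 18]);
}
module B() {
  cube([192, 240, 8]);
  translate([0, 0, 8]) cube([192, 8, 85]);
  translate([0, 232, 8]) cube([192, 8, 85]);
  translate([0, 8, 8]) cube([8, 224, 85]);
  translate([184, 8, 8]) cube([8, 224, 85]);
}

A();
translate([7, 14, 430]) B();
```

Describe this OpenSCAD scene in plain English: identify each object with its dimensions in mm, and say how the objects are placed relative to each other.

A is a four-legged stool. The seat is a 281×257×32 mm slab whose top surface is at z = 430 mm; four square legs, each 28×28 mm in cross-section, run from the floor (z = 0) to the underside of the seat, each flush with a corner of the seat. Four stretchers, 28 mm wide and 18 mm tall, connect adjacent legs with their undersides at z = 109 mm, each running between the inner faces of the legs it joins and aligned with the legs' outer faces on the other axis.

B is an open-topped rectangular box: outside dimensions 192×240×93 mm, with a uniform wall and base thickness of 8 mm. The base is a full 192×240 slab on the floor; four walls sit on top of the base. The front and back walls (the −y and +y sides) span the full width; the two side walls fit between them.

The open box is on top of the stool.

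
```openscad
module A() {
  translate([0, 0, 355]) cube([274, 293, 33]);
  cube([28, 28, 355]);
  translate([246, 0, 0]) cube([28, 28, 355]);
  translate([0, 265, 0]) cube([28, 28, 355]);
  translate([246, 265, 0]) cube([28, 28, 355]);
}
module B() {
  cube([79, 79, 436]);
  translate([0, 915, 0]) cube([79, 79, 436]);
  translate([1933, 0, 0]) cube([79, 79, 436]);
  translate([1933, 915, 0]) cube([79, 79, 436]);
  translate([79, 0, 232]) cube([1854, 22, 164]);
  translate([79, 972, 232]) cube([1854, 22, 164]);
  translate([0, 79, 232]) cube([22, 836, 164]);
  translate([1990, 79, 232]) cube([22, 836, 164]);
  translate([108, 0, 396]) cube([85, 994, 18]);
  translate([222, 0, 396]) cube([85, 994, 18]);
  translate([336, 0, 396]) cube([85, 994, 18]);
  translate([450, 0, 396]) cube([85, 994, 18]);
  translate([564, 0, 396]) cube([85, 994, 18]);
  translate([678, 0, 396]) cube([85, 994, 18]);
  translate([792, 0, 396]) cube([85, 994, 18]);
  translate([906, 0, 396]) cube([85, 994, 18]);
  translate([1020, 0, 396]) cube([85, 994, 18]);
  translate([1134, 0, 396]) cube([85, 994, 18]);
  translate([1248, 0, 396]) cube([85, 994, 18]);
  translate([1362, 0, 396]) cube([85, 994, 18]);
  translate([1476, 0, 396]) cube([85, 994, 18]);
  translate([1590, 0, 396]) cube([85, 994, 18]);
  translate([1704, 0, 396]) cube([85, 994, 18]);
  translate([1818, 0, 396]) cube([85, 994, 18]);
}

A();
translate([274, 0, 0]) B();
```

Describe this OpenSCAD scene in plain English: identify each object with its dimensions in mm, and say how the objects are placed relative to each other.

A is a four-legged stool. The seat is a 274×293×33 mm slab whose top surface is at z = 388 mm; four square legs, each 28×28 mm in cross-section, run from the floor (z = 0) to the underside of the seat, each flush with a corner of the seat.

B is a bed frame 2012 mm long (x) by 994 mm wide (y). Four 79×79 mm corner posts, 436 mm tall, at the corners of the footprint. Four rails of 22 mm thickness and 164 mm height run between adjacent posts with their undersides at z = 232 mm, their outer faces flush with the outside of the frame (the two x-running rails run between the posts' inner faces; the two y-running rails run between the posts' inner faces). 16 slats, each 85 mm wide (x) and 18 mm thick, lie across the top of the two x-running rails, running the full 994 mm width of the frame in y; the slats are evenly spaced along x between the inner faces of the end posts with equal gaps (rounded down to the nearest mm) at the −x end and between each pair — any rounding remainder accumulates at the +x end.

The bed frame is against the stool's +x side, with their −y faces flush.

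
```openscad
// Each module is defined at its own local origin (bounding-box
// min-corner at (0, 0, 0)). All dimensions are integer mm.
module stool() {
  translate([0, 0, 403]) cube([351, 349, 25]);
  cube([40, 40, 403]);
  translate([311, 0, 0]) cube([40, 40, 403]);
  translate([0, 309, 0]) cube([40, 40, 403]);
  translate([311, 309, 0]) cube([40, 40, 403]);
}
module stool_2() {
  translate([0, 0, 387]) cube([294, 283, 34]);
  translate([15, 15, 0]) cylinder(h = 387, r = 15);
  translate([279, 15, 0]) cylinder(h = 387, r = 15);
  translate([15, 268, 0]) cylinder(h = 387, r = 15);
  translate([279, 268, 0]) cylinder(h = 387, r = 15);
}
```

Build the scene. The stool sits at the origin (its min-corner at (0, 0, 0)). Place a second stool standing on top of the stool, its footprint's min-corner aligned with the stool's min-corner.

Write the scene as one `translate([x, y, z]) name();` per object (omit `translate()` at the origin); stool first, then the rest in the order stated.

stool();
translate([0, 0, 428]) stool_2();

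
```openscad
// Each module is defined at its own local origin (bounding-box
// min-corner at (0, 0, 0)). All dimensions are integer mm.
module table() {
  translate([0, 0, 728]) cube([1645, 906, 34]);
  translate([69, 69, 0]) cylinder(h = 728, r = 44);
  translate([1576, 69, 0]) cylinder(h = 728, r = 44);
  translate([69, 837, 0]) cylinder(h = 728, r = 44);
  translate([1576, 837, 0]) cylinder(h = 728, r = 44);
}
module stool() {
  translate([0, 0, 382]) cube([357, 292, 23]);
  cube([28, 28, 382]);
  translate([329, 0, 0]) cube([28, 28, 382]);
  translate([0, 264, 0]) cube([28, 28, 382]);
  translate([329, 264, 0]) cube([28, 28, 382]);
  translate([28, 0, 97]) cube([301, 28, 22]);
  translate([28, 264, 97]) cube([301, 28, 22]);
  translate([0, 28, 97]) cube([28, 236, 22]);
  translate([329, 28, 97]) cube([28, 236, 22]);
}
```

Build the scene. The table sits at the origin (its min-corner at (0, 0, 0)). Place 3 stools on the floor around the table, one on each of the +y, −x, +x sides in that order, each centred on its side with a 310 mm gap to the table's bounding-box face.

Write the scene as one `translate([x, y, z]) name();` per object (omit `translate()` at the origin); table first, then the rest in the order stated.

table();
translate([644, 1216, 0]) stool();
translate([-667, 307, 0]) stool();
translate([1955, 307, 0]) stool();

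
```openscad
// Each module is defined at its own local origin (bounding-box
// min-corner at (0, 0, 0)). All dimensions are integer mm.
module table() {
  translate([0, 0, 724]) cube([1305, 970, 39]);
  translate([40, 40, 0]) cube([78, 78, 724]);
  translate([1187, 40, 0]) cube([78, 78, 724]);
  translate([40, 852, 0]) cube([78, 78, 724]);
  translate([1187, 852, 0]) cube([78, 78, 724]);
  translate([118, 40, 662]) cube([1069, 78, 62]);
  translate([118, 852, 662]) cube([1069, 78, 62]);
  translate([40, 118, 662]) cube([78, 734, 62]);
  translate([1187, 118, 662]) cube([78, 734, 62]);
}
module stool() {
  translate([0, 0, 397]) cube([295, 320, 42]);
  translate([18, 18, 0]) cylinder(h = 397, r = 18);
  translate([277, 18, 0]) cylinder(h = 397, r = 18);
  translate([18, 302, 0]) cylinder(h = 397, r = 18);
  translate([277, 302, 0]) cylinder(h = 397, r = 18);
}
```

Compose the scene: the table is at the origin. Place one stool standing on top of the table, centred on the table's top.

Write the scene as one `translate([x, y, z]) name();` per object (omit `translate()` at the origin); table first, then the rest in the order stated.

table();
translate([505, 325, 763]) stool();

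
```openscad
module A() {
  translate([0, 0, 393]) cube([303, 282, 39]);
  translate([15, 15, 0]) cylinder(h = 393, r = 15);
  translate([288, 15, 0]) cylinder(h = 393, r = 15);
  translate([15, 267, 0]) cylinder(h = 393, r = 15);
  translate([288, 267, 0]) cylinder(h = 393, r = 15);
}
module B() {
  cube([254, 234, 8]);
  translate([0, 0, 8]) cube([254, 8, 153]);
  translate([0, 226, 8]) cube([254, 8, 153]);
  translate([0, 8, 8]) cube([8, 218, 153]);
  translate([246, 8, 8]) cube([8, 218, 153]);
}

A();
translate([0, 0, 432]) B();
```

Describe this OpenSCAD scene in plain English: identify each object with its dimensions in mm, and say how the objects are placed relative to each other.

A is a simple wooden stool: a rectangular seat 303 mm (x) by 282 mm (y), 39 mm thick, top face at z = 432 mm, on four round legs, each 30 mm in diameter. The legs rest on z = 0, each leg's axis is inset half a diameter from the nearest pair of seat edges (so the leg's bounding box is flush with the corner).

B is an open storage box with external size 254×234×161 mm and wall thickness 8 mm (the base is also 8 mm thick). The base covers the whole footprint; the four walls stand on the base, with the y-facing walls full-width and the x-facing walls fitting between their inner faces.

The open box is on top of the stool.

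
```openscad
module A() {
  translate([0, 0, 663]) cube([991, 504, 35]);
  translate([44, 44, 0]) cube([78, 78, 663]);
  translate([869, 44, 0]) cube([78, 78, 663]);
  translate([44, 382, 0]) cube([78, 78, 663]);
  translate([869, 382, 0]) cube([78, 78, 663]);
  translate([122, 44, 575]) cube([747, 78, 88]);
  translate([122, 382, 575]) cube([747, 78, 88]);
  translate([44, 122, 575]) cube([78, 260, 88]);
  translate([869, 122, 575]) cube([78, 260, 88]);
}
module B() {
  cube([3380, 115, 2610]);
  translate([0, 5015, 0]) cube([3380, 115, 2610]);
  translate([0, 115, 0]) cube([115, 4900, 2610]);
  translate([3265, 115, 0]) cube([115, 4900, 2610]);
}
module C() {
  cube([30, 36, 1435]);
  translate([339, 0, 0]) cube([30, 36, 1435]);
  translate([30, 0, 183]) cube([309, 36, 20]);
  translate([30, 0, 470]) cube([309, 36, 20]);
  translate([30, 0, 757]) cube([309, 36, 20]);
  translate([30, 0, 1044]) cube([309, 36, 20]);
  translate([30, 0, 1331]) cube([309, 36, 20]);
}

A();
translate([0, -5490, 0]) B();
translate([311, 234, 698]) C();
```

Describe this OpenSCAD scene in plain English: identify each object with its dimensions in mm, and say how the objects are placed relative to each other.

A is a rectangular dining table. The top is 991×504×35 mm with its upper surface at z = 698 mm. It stands on four 78×78 mm square legs, each inset 44 mm from the nearest pair of top edges, running from the floor to the underside of the top. Four apron rails, 78 mm thick and 88 mm tall, run between adjacent legs with their top edges flush with the underside of the top and their outer faces flush with the legs' outer faces.

B is the wall frame of a small rectangular building: four walls, each 2610 mm tall and 115 mm thick, enclosing a footprint 3380 mm (x) by 5130 mm (y) outside-to-outside, with no floor or roof. The front and back walls (the −y and +y sides) span the full width; the two side walls fit between them.

C is a straight ladder. Two 30×36 mm vertical rails, 1435 mm tall, stand 369 mm apart (outside-to-outside) with their front faces coplanar on the −y side. 5 rungs, each 36 mm deep and 20 mm tall, span between the inner faces of the rails, front faces flush with the rails. The lowest rung's underside is at z = 183 mm and rungs are spaced 287 mm apart (underside to underside).

The house frame is on the floor beside the table on its −y side. The ladder is on top of the table, centred.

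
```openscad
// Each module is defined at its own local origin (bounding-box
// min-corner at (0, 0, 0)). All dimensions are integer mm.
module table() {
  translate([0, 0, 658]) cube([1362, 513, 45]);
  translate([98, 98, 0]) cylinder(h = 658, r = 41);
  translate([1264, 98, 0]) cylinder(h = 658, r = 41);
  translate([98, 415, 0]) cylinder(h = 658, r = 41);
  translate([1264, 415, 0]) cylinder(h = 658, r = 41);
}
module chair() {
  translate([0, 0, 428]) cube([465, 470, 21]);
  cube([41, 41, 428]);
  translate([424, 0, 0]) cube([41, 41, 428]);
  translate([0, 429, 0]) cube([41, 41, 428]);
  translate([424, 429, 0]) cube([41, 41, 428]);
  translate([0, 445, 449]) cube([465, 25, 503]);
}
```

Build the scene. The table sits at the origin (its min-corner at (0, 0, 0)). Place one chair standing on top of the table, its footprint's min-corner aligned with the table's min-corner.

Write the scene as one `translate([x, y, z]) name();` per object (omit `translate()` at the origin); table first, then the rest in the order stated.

table();
translate([0, 0, 703]) chair();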